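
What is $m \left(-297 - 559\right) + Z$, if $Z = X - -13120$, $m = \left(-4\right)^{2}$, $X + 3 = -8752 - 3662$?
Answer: $-12993$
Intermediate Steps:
$X = -12417$ ($X = -3 - 12414 = -12417$)
$m = 16$
$Z = 703$ ($Z = -12417 - -13120 = -12417 + 13120 = 703$)
$m \left(-297 - 559\right) + Z = 16 \left(-297 - 559\right) + 703 = 16 \left(-856\right) + 703 = -13696 + 703 = -12993$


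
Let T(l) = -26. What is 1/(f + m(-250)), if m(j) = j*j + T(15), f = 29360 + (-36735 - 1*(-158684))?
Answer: 1/213783 ≈ 4.6776e-6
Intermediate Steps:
f = 151309 (f = 29360 + (-36735 + 158684) = 29360 + 121949 = 151309)
m(j) = -26 + j² (m(j) = j*j - 26 = j² - 26 = -26 + j²)
1/(f + m(-250)) = 1/(151309 + (-26 + (-250)²)) = 1/(151309 + (-26 + 62500)) = 1/(151309 + 62474) = 1/213783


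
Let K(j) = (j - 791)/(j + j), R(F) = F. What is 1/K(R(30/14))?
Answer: -15/2761 ≈ -0.0054328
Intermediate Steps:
K(j) = (-791 + j)/(2*j) (K(j) = (-791 + j)/((2*j)) = (-791 + j)*(1/(2*j)) = (-791 + j)/(2*j))
1/K(R(30/14)) = 1/((-791 + 30/14)/(2*((30/14)))) = 1/((-791 + 30*(1/14))/(2*((30*(1/14))))) = 1/((-791 + 15/7)/(2*(15/7))) = 1/((1/2)*(7/15)*(-5522/7)) = 1/(-2761/15) = -15/2761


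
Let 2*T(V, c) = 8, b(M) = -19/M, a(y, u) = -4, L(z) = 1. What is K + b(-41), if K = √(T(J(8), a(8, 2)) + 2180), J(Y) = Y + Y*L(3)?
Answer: 19/41 + 2*√546 ≈ 47.197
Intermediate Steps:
J(Y) = 2*Y (J(Y) = Y + Y*1 = Y + Y = 2*Y)
T(V, c) = 4 (T(V, c) = (½)*8 = 4)
K = 2*√546 (K = √(4 + 2180) = √2184 = 2*√546 ≈ 46.733)
K + b(-41) = 2*√546 - 19/(-41) = 2*√546 - 19*(-1/41) = 2*√546 + 19/41 = 19/41 + 2*√546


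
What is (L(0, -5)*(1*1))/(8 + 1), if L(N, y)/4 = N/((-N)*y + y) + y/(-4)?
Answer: 5/9 ≈ 0.55556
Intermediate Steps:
L(N, y) = -y + 4*N/(y - N*y) (L(N, y) = 4*(N/((-N)*y + y) + y/(-4)) = 4*(N/(-N*y + y) + y*(-1/4)) = 4*(N/(y - N*y) - y/4) = 4*(-y/4 + N/(y - N*y)) = -y + 4*N/(y - N*y))
(L(0, -5)*(1*1))/(8 + 1) = ((((-5)**2 - 4*0 - 1*0*(-5)**2)/((-5)*(-1 + 0)))*(1*1))/(8 + 1) = (-1/5*(25 + 0 - 1*0*25)/(-1)*1)/9 = (-1/5*(-1)*(25 + 0 + 0)*1)*(1/9) = (-1/5*(-1)*25*1)*(1/9) = (5*1)*(1/9) = 5*(1/9) = 5/9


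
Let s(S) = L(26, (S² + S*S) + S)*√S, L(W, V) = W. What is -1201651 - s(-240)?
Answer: -1201651 - 104*I*√15 ≈ -1.2017e+6 - 402.79*I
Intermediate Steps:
s(S) = 26*√S
-1201651 - s(-240) = -1201651 - 26*√(-240) = -1201651 - 26*4*I*√15 = -1201651 - 104*I*√15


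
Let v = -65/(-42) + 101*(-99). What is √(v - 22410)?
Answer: I*√57166746/42 ≈ 180.02*I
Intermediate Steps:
v = -419893/42 (v = -65*(-1/42) - 9999 = 65/42 - 9999 = -419893/42 ≈ -9997.5)
√(v - 22410) = √(-419893/42 - 22410) = √(-1361113/42) = I*√57166746/42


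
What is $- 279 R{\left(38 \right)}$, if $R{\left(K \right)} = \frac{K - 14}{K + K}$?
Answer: $- \frac{1674}{19} \approx -88.105$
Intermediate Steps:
$R{\left(K \right)} = \frac{-14 + K}{2 K}$ ($R{\left(K \right)} = \frac{K - 14}{2 K} = \left(-14 + K\right) \frac{1}{2 K} = \frac{-14 + K}{2 K}$)
$- 279 R{\left(38 \right)} = - 279 \frac{-14 + 38}{2 \cdot 38} = - 279 \cdot \frac{1}{2} \cdot \frac{1}{38} \cdot 24 = \left(-279\right) \frac{6}{19} = - \frac{1674}{19}$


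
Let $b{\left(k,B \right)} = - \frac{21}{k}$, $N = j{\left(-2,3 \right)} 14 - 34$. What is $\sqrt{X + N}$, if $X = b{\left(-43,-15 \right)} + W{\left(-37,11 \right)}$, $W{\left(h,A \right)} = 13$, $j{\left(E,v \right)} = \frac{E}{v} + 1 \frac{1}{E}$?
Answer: $\frac{7 i \sqrt{12513}}{129} \approx 6.07 i$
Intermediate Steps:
$j{\left(E,v \right)} = \frac{1}{E} + \frac{E}{v}$ ($j{\left(E,v \right)} = \frac{E}{v} + \frac{1}{E} = \frac{1}{E} + \frac{E}{v}$)
$N = - \frac{151}{3}$ ($N = \left(\frac{1}{-2} - \frac{2}{3}\right) 14 - 34 = \left(- \frac{1}{2} - \frac{2}{3}\right) 14 - 34 = \left(- \frac{7}{6}\right) 14 - 34 = - \frac{49}{3} - 34 = - \frac{151}{3} \approx -50.333$)
$X = \frac{580}{43}$ ($X = - \frac{21}{-43} + 13 = \left(-21\right) \left(- \frac{1}{43}\right) + 13 = \frac{21}{43} + 13 = \frac{580}{43} \approx 13.488$)
$\sqrt{X + N} = \sqrt{\frac{580}{43} - \frac{151}{3}} = \sqrt{- \frac{4753}{129}} = \frac{7 i \sqrt{12513}}{129}$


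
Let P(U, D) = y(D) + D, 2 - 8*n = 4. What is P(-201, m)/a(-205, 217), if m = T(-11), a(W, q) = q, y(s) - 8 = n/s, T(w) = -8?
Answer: 1/6944 ≈ 0.00014401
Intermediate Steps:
n = -¼ (n = ¼ - ⅛*4 = ¼ - ½ = -¼ ≈ -0.25000)
y(s) = 8 - 1/(4*s)
m = -8
P(U, D) = 8 + D - 1/(4*D) (P(U, D) = (8 - 1/(4*D)) + D = 8 + D - 1/(4*D))
P(-201, m)/a(-205, 217) = (8 - 8 - ¼/(-8))/217 = (8 - 8 - ¼*(-⅛))*(1/217) = (8 - 8 + 1/32)*(1/217) = (1/32)*(1/217) = 1/6944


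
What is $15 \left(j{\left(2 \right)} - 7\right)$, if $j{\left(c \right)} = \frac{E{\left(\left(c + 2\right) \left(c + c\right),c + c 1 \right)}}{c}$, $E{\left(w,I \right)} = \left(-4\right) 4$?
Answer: $-225$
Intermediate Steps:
$E{\left(w,I \right)} = -16$
$j{\left(c \right)} = - \frac{16}{c}$
$15 \left(j{\left(2 \right)} - 7\right) = 15 \left(- \frac{16}{2} - 7\right) = 15 \left(\left(-16\right) \frac{1}{2} - 7\right) = 15 \left(-8 - 7\right) = 15 \left(-15\right) = -225$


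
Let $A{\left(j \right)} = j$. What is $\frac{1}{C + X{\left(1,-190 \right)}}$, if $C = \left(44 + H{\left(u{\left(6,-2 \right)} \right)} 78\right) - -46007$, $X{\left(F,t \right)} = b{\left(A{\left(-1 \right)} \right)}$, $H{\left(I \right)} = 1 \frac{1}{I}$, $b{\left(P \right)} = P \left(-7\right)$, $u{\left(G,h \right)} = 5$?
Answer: $\frac{5}{230368} \approx 2.1704 \cdot 10^{-5}$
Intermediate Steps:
$b{\left(P \right)} = - 7 P$
$H{\left(I \right)} = \frac{1}{I}$
$X{\left(F,t \right)} = 7$ ($X{\left(F,t \right)} = \left(-7\right) \left(-1\right) = 7$)
$C = \frac{230333}{5}$ ($C = \left(44 + \frac{1}{5} \cdot 78\right) - -46007 = \left(44 + \frac{1}{5} \cdot 78\right) + 46007 = \left(44 + \frac{78}{5}\right) + 46007 = \frac{298}{5} + 46007 = \frac{230333}{5} \approx 46067.0$)
$\frac{1}{C + X{\left(1,-190 \right)}} = \frac{1}{\frac{230333}{5} + 7} = \frac{1}{\frac{230368}{5}} = \frac{5}{230368}$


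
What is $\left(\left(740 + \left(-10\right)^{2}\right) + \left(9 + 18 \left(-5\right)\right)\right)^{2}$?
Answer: $576081$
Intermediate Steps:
$\left(\left(740 + \left(-10\right)^{2}\right) + \left(9 + 18 \left(-5\right)\right)\right)^{2} = \left(\left(740 + 100\right) + \left(9 - 90\right)\right)^{2} = \left(840 - 81\right)^{2} = 759^{2} = 576081$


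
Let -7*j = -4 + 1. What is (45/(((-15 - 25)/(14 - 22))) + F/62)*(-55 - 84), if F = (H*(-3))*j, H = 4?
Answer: -268965/217 ≈ -1239.5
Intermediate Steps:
j = 3/7 (j = -(-4 + 1)/7 = -⅐*(-3) = 3/7 ≈ 0.42857)
F = -36/7 (F = (4*(-3))*(3/7) = -12*3/7 = -36/7 ≈ -5.1429)
(45/(((-15 - 25)/(14 - 22))) + F/62)*(-55 - 84) = (45/(((-15 - 25)/(14 - 22))) - 36/7/62)*(-55 - 84) = (45/((-40/(-8))) - 36/7*1/62)*(-139) = (45/((-40*(-⅛))) - 18/217)*(-139) = (45/5 - 18/217)*(-139) = (45*(⅕) - 18/217)*(-139) = (9 - 18/217)*(-139) = (1935/217)*(-139) = -268965/217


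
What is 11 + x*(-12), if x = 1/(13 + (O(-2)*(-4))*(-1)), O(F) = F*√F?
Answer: 1037/99 - 32*I*√2/99 ≈ 10.475 - 0.45712*I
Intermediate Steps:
O(F) = F^(3/2)
x = 1/(13 - 8*I*√2) (x = 1/(13 + ((-2)^(3/2)*(-4))*(-1)) = 1/(13 + (-2*I*√2*(-4))*(-1)) = 1/(13 + (8*I*√2)*(-1)) = 1/(13 - 8*I*√2) ≈ 0.043771 + 0.038093*I)
11 + x*(-12) = 11 + (13/297 + 8*I*√2/297)*(-12) = 11 + (-52/99 - 32*I*√2/99) = 1037/99 - 32*I*√2/99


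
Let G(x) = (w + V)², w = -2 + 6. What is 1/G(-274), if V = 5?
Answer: 1/81 ≈ 0.012346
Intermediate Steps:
w = 4
G(x) = 81 (G(x) = (4 + 5)² = 9² = 81)
1/G(-274) = 1/81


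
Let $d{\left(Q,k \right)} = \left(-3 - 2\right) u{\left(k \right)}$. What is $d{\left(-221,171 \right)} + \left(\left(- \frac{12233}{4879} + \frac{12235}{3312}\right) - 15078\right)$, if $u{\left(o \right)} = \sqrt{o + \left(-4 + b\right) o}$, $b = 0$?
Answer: $- \frac{243629962475}{16159248} - 15 i \sqrt{57} \approx -15077.0 - 113.25 i$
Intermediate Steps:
$u{\left(o \right)} = \sqrt{3} \sqrt{- o}$ ($u{\left(o \right)} = \sqrt{o + \left(-4 + 0\right) o} = \sqrt{o - 4 o} = \sqrt{- 3 o} = \sqrt{3} \sqrt{- o}$)
$d{\left(Q,k \right)} = - 5 \sqrt{3} \sqrt{- k}$ ($d{\left(Q,k \right)} = \left(-3 - 2\right) \sqrt{3} \sqrt{- k} = - 5 \sqrt{3} \sqrt{- k}$)
$d{\left(-221,171 \right)} + \left(\left(- \frac{12233}{4879} + \frac{12235}{3312}\right) - 15078\right) = - 5 \sqrt{3} \sqrt{\left(-1\right) 171} + \left(\left(- \frac{12233}{4879} + \frac{12235}{3312}\right) - 15078\right) = - 5 \sqrt{3} \sqrt{-171} + \left(\left(\left(-12233\right) \frac{1}{4879} + 12235 \cdot \frac{1}{3312}\right) - 15078\right) = - 5 \sqrt{3} \cdot 3 i \sqrt{19} + \left(\left(- \frac{12233}{4879} + \frac{12235}{3312}\right) - 15078\right) = - 15 i \sqrt{57} + \left(\frac{19178869}{16159248} - 15078\right) = - 15 i \sqrt{57} - \frac{243629962475}{16159248} = - \frac{243629962475}{16159248} - 15 i \sqrt{57}$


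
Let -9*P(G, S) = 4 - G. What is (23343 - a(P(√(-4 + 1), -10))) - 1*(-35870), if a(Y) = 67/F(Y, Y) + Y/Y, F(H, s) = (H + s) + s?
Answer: 1125832/19 + 201*I*√3/19 ≈ 59254.0 + 18.323*I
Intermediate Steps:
F(H, s) = H + 2*s
P(G, S) = -4/9 + G/9 (P(G, S) = -(4 - G)/9 = -4/9 + G/9)
a(Y) = 1 + 67/(3*Y) (a(Y) = 67/(Y + 2*Y) + Y/Y = 67/((3*Y)) + 1 = 67*(1/(3*Y)) + 1 = 67/(3*Y) + 1 = 1 + 67/(3*Y))
(23343 - a(P(√(-4 + 1), -10))) - 1*(-35870) = (23343 - (67/3 + (-4/9 + √(-4 + 1)/9))/(-4/9 + √(-4 + 1)/9)) - 1*(-35870) = (23343 - (67/3 + (-4/9 + √(-3)/9))/(-4/9 + √(-3)/9)) + 35870 = (23343 - (67/3 + (-4/9 + (I*√3)/9))/(-4/9 + (I*√3)/9)) + 35870 = (23343 - (67/3 + (-4/9 + I*√3/9))/(-4/9 + I*√3/9)) + 35870 = (23343 - (197/9 + I*√3/9)/(-4/9 + I*√3/9)) + 35870 = 59213 - (197/9 + I*√3/9)/(-4/9 + I*√3/9)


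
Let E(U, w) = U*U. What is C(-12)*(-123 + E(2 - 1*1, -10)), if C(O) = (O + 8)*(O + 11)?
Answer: -488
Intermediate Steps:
E(U, w) = U²
C(O) = (8 + O)*(11 + O)
C(-12)*(-123 + E(2 - 1*1, -10)) = (88 + (-12)² + 19*(-12))*(-123 + (2 - 1*1)²) = (88 + 144 - 228)*(-123 + (2 - 1)²) = 4*(-123 + 1²) = 4*(-123 + 1) = 4*(-122) = -488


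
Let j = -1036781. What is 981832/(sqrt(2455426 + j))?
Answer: 981832*sqrt(1418645)/1418645 ≈ 824.33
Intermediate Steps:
981832/(sqrt(2455426 + j)) = 981832/(sqrt(2455426 - 1036781)) = 981832/(sqrt(1418645)) = 981832*(sqrt(1418645)/1418645) = 981832*sqrt(1418645)/1418645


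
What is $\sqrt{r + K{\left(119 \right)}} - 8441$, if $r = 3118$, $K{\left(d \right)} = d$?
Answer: $-8441 + \sqrt{3237} \approx -8384.1$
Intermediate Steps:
$\sqrt{r + K{\left(119 \right)}} - 8441 = \sqrt{3118 + 119} - 8441 = \sqrt{3237} - 8441 = -8441 + \sqrt{3237}$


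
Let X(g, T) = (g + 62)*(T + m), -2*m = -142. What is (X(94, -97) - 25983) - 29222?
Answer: -59261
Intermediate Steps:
m = 71 (m = -1/2*(-142) = 71)
X(g, T) = (62 + g)*(71 + T) (X(g, T) = (g + 62)*(T + 71) = (62 + g)*(71 + T))
(X(94, -97) - 25983) - 29222 = ((4402 + 62*(-97) + 71*94 - 97*94) - 25983) - 29222 = ((4402 - 6014 + 6674 - 9118) - 25983) - 29222 = (-4056 - 25983) - 29222 = -30039 - 29222 = -59261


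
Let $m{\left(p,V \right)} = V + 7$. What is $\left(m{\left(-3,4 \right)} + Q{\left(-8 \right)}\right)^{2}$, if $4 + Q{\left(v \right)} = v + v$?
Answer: $81$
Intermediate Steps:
$Q{\left(v \right)} = -4 + 2 v$ ($Q{\left(v \right)} = -4 + \left(v + v\right) = -4 + 2 v$)
$m{\left(p,V \right)} = 7 + V$
$\left(m{\left(-3,4 \right)} + Q{\left(-8 \right)}\right)^{2} = \left(\left(7 + 4\right) + \left(-4 + 2 \left(-8\right)\right)\right)^{2} = \left(11 - 20\right)^{2} = \left(-9\right)^{2} = 81$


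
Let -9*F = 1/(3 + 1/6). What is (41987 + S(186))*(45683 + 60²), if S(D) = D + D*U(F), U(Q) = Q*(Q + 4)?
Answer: 2249539044805/1083 ≈ 2.0771e+9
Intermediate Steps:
F = -2/57 (F = -1/(9*(3 + 1/6)) = -1/(9*(3 + ⅙)) = -1/(9*19/6) = -⅑*6/19 = -2/57 ≈ -0.035088)
U(Q) = Q*(4 + Q)
S(D) = 2797*D/3249 (S(D) = D + D*(-2*(4 - 2/57)/57) = D + D*(-2/57*226/57) = D + D*(-452/3249) = D - 452*D/3249 = 2797*D/3249)
(41987 + S(186))*(45683 + 60²) = (41987 + (2797/3249)*186)*(45683 + 60²) = (41987 + 173414/1083)*(45683 + 3600) = (45645335/1083)*49283 = 2249539044805/1083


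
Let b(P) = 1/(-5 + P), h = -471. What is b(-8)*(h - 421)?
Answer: 892/13 ≈ 68.615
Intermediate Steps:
b(-8)*(h - 421) = (-471 - 421)/(-5 - 8) = -892/(-13) = -1/13*(-892) = 892/13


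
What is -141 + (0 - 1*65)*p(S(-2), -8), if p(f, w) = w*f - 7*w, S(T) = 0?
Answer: -3781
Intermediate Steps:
p(f, w) = -7*w + f*w (p(f, w) = f*w - 7*w = -7*w + f*w)
-141 + (0 - 1*65)*p(S(-2), -8) = -141 + (0 - 1*65)*(-8*(-7 + 0)) = -141 + (0 - 65)*(-8*(-7)) = -141 - 65*56 = -141 - 3640 = -3781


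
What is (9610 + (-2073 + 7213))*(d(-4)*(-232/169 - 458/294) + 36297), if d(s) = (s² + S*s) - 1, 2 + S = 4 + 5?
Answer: 1024186487000/1911 ≈ 5.3594e+8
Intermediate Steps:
S = 7 (S = -2 + (4 + 5) = -2 + 9 = 7)
d(s) = -1 + s² + 7*s (d(s) = (s² + 7*s) - 1 = -1 + s² + 7*s)
(9610 + (-2073 + 7213))*(d(-4)*(-232/169 - 458/294) + 36297) = (9610 + (-2073 + 7213))*((-1 + (-4)² + 7*(-4))*(-232/169 - 458/294) + 36297) = (9610 + 5140)*((-1 + 16 - 28)*(-232*1/169 - 458*1/294) + 36297) = 14750*(-13*(-232/169 - 229/147) + 36297) = 14750*(-13*(-72805/24843) + 36297) = 14750*(72805/1911 + 36297) = 14750*(69436372/1911) = 1024186487000/1911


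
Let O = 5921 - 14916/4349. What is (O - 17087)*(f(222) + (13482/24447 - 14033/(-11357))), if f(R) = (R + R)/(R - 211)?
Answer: -2084424878668434450/4427413004927 ≈ -4.7080e+5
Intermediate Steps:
f(R) = 2*R/(-211 + R) (f(R) = (2*R)/(-211 + R) = 2*R/(-211 + R))
O = 25735513/4349 (O = 5921 - 14916/4349 = 25735513/4349 ≈ 5917.6)
(O - 17087)*(f(222) + (13482/24447 - 14033/(-11357))) = (25735513/4349 - 17087)*(2*222/(-211 + 222) + (13482/24447 - 14033/(-11357))) = -48575850*(2*222/11 + (13482*(1/24447) - 14033*(-1/11357)))/4349 = -48575850*(2*222*(1/11) + (4494/8149 + 14033/11357))/4349 = -48575850*(444/11 + 165393275/92548193)/4349 = -48575850/4349*42910723717/1018030123 = -2084424878668434450/4427413004927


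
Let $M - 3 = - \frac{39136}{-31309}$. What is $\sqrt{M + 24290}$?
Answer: $\frac{3 \sqrt{2646058124773}}{31309} \approx 155.87$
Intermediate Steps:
$M = \frac{133063}{31309}$ ($M = 3 - \frac{39136}{-31309} = 3 - - \frac{39136}{31309} = 3 + \frac{39136}{31309} = \frac{133063}{31309} \approx 4.25$)
$\sqrt{M + 24290} = \sqrt{\frac{133063}{31309} + 24290} = \sqrt{\frac{760628673}{31309}} = \frac{3 \sqrt{2646058124773}}{31309}$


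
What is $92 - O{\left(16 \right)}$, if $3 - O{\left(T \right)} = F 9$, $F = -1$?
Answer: $80$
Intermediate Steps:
$O{\left(T \right)} = 12$ ($O{\left(T \right)} = 3 - \left(-1\right) 9 = 3 - -9 = 3 + 9 = 12$)
$92 - O{\left(16 \right)} = 92 - 12 = 80$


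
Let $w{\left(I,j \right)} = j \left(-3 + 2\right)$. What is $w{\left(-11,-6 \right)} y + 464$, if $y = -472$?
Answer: $-2368$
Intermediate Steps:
$w{\left(I,j \right)} = - j$ ($w{\left(I,j \right)} = j \left(-1\right) = - j$)
$w{\left(-11,-6 \right)} y + 464 = \left(-1\right) \left(-6\right) \left(-472\right) + 464 = 6 \left(-472\right) + 464 = -2832 + 464 = -2368$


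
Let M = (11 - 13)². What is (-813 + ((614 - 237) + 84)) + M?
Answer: -348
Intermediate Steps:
M = 4 (M = (-2)² = 4)
(-813 + ((614 - 237) + 84)) + M = (-813 + ((614 - 237) + 84)) + 4 = (-813 + (377 + 84)) + 4 = (-813 + 461) + 4 = -352 + 4 = -348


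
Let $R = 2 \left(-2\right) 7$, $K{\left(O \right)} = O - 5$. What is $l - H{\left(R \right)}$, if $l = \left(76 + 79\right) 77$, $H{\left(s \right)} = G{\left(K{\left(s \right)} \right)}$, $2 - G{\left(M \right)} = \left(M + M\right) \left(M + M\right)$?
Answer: $16289$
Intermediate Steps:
$K{\left(O \right)} = -5 + O$
$R = -28$ ($R = \left(-4\right) 7 = -28$)
$G{\left(M \right)} = 2 - 4 M^{2}$ ($G{\left(M \right)} = 2 - \left(M + M\right) \left(M + M\right) = 2 - 2 M 2 M = 2 - 4 M^{2}$)
$H{\left(s \right)} = 2 - 4 \left(-5 + s\right)^{2}$
$l = 11935$ ($l = 155 \cdot 77 = 11935$)
$l - H{\left(R \right)} = 11935 - \left(2 - 4 \left(-5 - 28\right)^{2}\right) = 11935 - \left(2 - 4 \left(-33\right)^{2}\right) = 11935 - \left(2 - 4356\right) = 11935 - -4354 = 11935 + 4354 = 16289$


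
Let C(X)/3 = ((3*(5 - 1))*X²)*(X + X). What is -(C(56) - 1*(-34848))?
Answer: -12679200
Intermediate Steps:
C(X) = 72*X³ (C(X) = 3*(((3*(5 - 1))*X²)*(X + X)) = 3*(((3*4)*X²)*(2*X)) = 3*((12*X²)*(2*X)) = 3*(24*X³) = 72*X³)
-(C(56) - 1*(-34848)) = -(72*56³ - 1*(-34848)) = -(72*175616 + 34848) = -(12644352 + 34848) = -1*12679200 = -12679200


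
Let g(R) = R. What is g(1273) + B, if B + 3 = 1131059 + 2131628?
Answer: 3263957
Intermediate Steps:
B = 3262684 (B = -3 + (1131059 + 2131628) = -3 + 3262687 = 3262684)
g(1273) + B = 1273 + 3262684 = 3263957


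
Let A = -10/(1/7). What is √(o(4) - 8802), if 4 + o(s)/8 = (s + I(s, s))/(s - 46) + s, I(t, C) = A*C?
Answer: I*√428722/7 ≈ 93.538*I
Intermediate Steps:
A = -70 (A = -10/⅐ = -10*7 = -70)
I(t, C) = -70*C
o(s) = -32 + 8*s - 552*s/(-46 + s) (o(s) = -32 + 8*((s - 70*s)/(s - 46) + s) = -32 + 8*((-69*s)/(-46 + s) + s) = -32 + 8*(-69*s/(-46 + s) + s) = -32 + 8*(s - 69*s/(-46 + s)) = -32 + (8*s - 552*s/(-46 + s)) = -32 + 8*s - 552*s/(-46 + s))
√(o(4) - 8802) = √(8*(184 + 4² - 119*4)/(-46 + 4) - 8802) = √(8*(184 + 16 - 476)/(-42) - 8802) = √(8*(-1/42)*(-276) - 8802) = √(368/7 - 8802) = √(-61246/7) = I*√428722/7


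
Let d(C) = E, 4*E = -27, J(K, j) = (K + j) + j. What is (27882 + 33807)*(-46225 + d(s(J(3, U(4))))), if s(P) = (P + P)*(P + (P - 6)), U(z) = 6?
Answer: -11407961703/4 ≈ -2.8520e+9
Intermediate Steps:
J(K, j) = K + 2*j
s(P) = 2*P*(-6 + 2*P) (s(P) = (2*P)*(P + (-6 + P)) = (2*P)*(-6 + 2*P) = 2*P*(-6 + 2*P))
E = -27/4 (E = (¼)*(-27) = -27/4 ≈ -6.7500)
d(C) = -27/4
(27882 + 33807)*(-46225 + d(s(J(3, U(4))))) = (27882 + 33807)*(-46225 - 27/4) = 61689*(-184927/4) = -11407961703/4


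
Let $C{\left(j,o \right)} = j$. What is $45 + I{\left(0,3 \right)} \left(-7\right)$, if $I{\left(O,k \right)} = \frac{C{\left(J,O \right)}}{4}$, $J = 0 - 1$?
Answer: $\frac{187}{4} \approx 46.75$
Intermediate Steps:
$J = -1$ ($J = 0 - 1 = -1$)
$I{\left(O,k \right)} = - \frac{1}{4}$
$45 + I{\left(0,3 \right)} \left(-7\right) = 45 - - \frac{7}{4} = 45 + \frac{7}{4} = \frac{187}{4}$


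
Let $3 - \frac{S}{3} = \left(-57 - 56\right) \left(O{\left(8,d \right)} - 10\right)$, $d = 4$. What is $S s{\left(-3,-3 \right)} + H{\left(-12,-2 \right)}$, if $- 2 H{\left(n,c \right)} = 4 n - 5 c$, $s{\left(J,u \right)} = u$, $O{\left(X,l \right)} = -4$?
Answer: $14230$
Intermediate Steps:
$S = -4737$ ($S = 9 - 3 \left(-57 - 56\right) \left(-4 - 10\right) = 9 - 3 \left(\left(-113\right) \left(-14\right)\right) = 9 - 4746 = -4737$)
$H{\left(n,c \right)} = - 2 n + \frac{5 c}{2}$ ($H{\left(n,c \right)} = - \frac{4 n - 5 c}{2} = - \frac{- 5 c + 4 n}{2} = - 2 n + \frac{5 c}{2}$)
$S s{\left(-3,-3 \right)} + H{\left(-12,-2 \right)} = \left(-4737\right) \left(-3\right) + \left(\left(-2\right) \left(-12\right) + \frac{5}{2} \left(-2\right)\right) = 14211 + \left(24 - 5\right) = 14211 + 19 = 14230$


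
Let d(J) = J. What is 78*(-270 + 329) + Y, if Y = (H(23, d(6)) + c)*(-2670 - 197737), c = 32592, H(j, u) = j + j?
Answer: -6540879064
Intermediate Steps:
H(j, u) = 2*j
Y = -6540883666 (Y = (2*23 + 32592)*(-2670 - 197737) = (46 + 32592)*(-200407) = 32638*(-200407) = -6540883666)
78*(-270 + 329) + Y = 78*(-270 + 329) - 6540883666 = 78*59 - 6540883666 = 4602 - 6540883666 = -6540879064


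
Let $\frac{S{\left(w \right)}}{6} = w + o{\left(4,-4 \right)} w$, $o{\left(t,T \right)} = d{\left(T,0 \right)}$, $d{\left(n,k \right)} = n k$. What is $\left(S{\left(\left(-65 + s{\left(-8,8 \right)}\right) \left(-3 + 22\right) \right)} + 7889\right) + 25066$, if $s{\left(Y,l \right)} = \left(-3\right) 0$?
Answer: $25545$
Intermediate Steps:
$s{\left(Y,l \right)} = 0$
$d{\left(n,k \right)} = k n$
$o{\left(t,T \right)} = 0$ ($o{\left(t,T \right)} = 0 T = 0$)
$S{\left(w \right)} = 6 w$ ($S{\left(w \right)} = 6 \left(w + 0 w\right) = 6 \left(w + 0\right) = 6 w$)
$\left(S{\left(\left(-65 + s{\left(-8,8 \right)}\right) \left(-3 + 22\right) \right)} + 7889\right) + 25066 = \left(6 \left(-65 + 0\right) \left(-3 + 22\right) + 7889\right) + 25066 = \left(6 \left(\left(-65\right) 19\right) + 7889\right) + 25066 = \left(6 \left(-1235\right) + 7889\right) + 25066 = \left(-7410 + 7889\right) + 25066 = 479 + 25066 = 25545$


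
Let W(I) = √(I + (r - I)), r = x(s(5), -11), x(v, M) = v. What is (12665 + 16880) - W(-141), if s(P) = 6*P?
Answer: 29545 - √30 ≈ 29540.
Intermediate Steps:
r = 30 (r = 6*5 = 30)
W(I) = √30 (W(I) = √(I + (30 - I)) = √30)
(12665 + 16880) - W(-141) = (12665 + 16880) - √30 = 29545 - √30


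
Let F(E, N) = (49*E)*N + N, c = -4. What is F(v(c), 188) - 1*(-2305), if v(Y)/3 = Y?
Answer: -108051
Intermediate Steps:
v(Y) = 3*Y
F(E, N) = N + 49*E*N (F(E, N) = 49*E*N + N = N + 49*E*N)
F(v(c), 188) - 1*(-2305) = 188*(1 + 49*(3*(-4))) - 1*(-2305) = 188*(1 + 49*(-12)) + 2305 = 188*(1 - 588) + 2305 = 188*(-587) + 2305 = -110356 + 2305 = -108051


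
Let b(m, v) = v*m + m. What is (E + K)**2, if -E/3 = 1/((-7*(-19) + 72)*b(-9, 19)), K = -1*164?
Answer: 4069091805601/151290000 ≈ 26896.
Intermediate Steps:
K = -164
b(m, v) = m + m*v (b(m, v) = m*v + m = m + m*v)
E = 1/12300 (E = -3/((-7*(-19) + 72)*((-9*(1 + 19)))) = -3/((133 + 72)*((-9*20))) = -3/(205*(-180)) = -3*(-1)/(205*180) = -3*(-1/36900) = 1/12300 ≈ 8.1301e-5)
(E + K)**2 = (1/12300 - 164)**2 = (-2017199/12300)**2 = 4069091805601/151290000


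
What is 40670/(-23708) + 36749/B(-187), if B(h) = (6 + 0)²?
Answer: 217445293/213372 ≈ 1019.1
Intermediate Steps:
B(h) = 36 (B(h) = 6² = 36)
40670/(-23708) + 36749/B(-187) = 40670/(-23708) + 36749/36 = 40670*(-1/23708) + 36749*(1/36) = -20335/11854 + 36749/36 = 217445293/213372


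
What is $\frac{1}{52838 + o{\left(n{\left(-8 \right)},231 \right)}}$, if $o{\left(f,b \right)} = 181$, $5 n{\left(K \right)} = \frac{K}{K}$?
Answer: $\frac{1}{53019} \approx 1.8861 \cdot 10^{-5}$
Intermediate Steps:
$n{\left(K \right)} = \frac{1}{5}$ ($n{\left(K \right)} = \frac{K \frac{1}{K}}{5} = \frac{1}{5} \cdot 1 = \frac{1}{5}$)
$\frac{1}{52838 + o{\left(n{\left(-8 \right)},231 \right)}} = \frac{1}{52838 + 181} = \frac{1}{53019}$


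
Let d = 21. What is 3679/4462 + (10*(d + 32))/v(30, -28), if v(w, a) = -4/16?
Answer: -9455761/4462 ≈ -2119.2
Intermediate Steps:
v(w, a) = -¼ (v(w, a) = -4*1/16 = -¼)
3679/4462 + (10*(d + 32))/v(30, -28) = 3679/4462 + (10*(21 + 32))/(-¼) = 3679*(1/4462) + (10*53)*(-4) = 3679/4462 + 530*(-4) = 3679/4462 - 2120 = -9455761/4462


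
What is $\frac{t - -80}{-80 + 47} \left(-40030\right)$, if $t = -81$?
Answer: $- \frac{40030}{33} \approx -1213.0$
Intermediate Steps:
$\frac{t - -80}{-80 + 47} \left(-40030\right) = \frac{-81 - -80}{-80 + 47} \left(-40030\right) = \frac{-81 + 80}{-33} \left(-40030\right) = \left(-1\right) \left(- \frac{1}{33}\right) \left(-40030\right) = \frac{1}{33} \left(-40030\right) = - \frac{40030}{33}$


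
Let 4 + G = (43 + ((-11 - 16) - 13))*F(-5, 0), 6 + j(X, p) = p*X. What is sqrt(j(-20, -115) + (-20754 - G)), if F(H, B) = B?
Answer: 2*I*sqrt(4614) ≈ 135.85*I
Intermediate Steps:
j(X, p) = -6 + X*p (j(X, p) = -6 + p*X = -6 + X*p)
G = -4 (G = -4 + (43 + ((-11 - 16) - 13))*0 = -4 + (43 + (-27 - 13))*0 = -4 + (43 - 40)*0 = -4 + 3*0 = -4 + 0 = -4)
sqrt(j(-20, -115) + (-20754 - G)) = sqrt((-6 - 20*(-115)) + (-20754 - 1*(-4))) = sqrt((-6 + 2300) + (-20754 + 4)) = sqrt(2294 - 20750) = sqrt(-18456) = 2*I*sqrt(4614)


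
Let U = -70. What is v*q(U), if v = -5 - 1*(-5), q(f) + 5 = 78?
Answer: 0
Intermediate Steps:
q(f) = 73 (q(f) = -5 + 78 = 73)
v = 0 (v = -5 + 5 = 0)
v*q(U) = 0*73 = 0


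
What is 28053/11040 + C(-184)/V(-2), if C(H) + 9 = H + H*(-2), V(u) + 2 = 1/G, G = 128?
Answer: -16009499/187680 ≈ -85.302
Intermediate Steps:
V(u) = -255/128 (V(u) = -2 + 1/128 = -255/128)
C(H) = -9 - H (C(H) = -9 + (H + H*(-2)) = -9 + (H - 2*H) = -9 - H)
28053/11040 + C(-184)/V(-2) = 28053/11040 + (-9 - 1*(-184))/(-255/128) = 28053*(1/11040) + (-9 + 184)*(-128/255) = 9351/3680 + 175*(-128/255) = 9351/3680 - 4480/51 = -16009499/187680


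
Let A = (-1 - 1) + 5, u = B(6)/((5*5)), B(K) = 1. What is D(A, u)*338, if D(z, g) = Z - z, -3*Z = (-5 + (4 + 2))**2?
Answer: -3380/3 ≈ -1126.7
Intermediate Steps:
u = 1/25 (u = 1/(5*5) = 1/25 ≈ 0.040000)
A = 3 (A = -2 + 5 = 3)
Z = -1/3 (Z = -(-5 + (4 + 2))**2/3 = -(-5 + 6)**2/3 = -1/3*1**2 = -1/3*1 = -1/3 ≈ -0.33333)
D(z, g) = -1/3 - z
D(A, u)*338 = (-1/3 - 1*3)*338 = (-1/3 - 3)*338 = -10/3*338 = -3380/3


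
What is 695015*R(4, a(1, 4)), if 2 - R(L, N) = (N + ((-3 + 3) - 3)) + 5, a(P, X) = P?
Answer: -695015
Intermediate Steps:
R(L, N) = -N (R(L, N) = 2 - ((N + ((-3 + 3) - 3)) + 5) = 2 - ((N + (0 - 3)) + 5) = 2 - ((N - 3) + 5) = 2 - ((-3 + N) + 5) = 2 - (2 + N) = 2 + (-2 - N) = -N)
695015*R(4, a(1, 4)) = 695015*(-1*1) = 695015*(-1) = -695015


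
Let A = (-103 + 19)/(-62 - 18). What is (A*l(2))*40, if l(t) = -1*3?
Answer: -126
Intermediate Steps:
l(t) = -3
A = 21/20 (A = -84/(-80) = -84*(-1/80) = 21/20 ≈ 1.0500)
(A*l(2))*40 = ((21/20)*(-3))*40 = -63/20*40 = -126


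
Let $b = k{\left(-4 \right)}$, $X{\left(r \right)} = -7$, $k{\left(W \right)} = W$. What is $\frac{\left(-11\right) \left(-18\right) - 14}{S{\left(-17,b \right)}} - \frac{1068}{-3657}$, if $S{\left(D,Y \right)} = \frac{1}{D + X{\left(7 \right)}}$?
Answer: $- \frac{5382748}{1219} \approx -4415.7$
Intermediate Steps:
$b = -4$
$S{\left(D,Y \right)} = \frac{1}{-7 + D}$ ($S{\left(D,Y \right)} = \frac{1}{D - 7} = \frac{1}{-7 + D}$)
$\frac{\left(-11\right) \left(-18\right) - 14}{S{\left(-17,b \right)}} - \frac{1068}{-3657} = \frac{\left(-11\right) \left(-18\right) - 14}{\frac{1}{-7 - 17}} - \frac{1068}{-3657} = \frac{198 - 14}{\frac{1}{-24}} - - \frac{356}{1219} = \frac{184}{- \frac{1}{24}} + \frac{356}{1219} = 184 \left(-24\right) + \frac{356}{1219} = -4416 + \frac{356}{1219} = - \frac{5382748}{1219}$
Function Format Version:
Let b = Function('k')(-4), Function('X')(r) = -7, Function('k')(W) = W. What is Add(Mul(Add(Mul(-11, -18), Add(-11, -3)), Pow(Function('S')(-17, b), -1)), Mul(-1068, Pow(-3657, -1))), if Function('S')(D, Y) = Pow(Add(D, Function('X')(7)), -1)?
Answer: Rational(-5382748, 1219) ≈ -4415.7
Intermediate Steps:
b = -4
Function('S')(D, Y) = Pow(Add(-7, D), -1) (Function('S')(D, Y) = Pow(Add(D, -7), -1) = Pow(Add(-7, D), -1))
Add(Mul(Add(Mul(-11, -18), Add(-11, -3)), Pow(Function('S')(-17, b), -1)), Mul(-1068, Pow(-3657, -1))) = Add(Mul(Add(Mul(-11, -18), Add(-11, -3)), Pow(Pow(Add(-7, -17), -1), -1)), Mul(-1068, Pow(-3657, -1))) = Add(Mul(Add(198, -14), Pow(Pow(-24, -1), -1)), Mul(-1068, Rational(-1, 3657))) = Add(Mul(184, Pow(Rational(-1, 24), -1)), Rational(356, 1219)) = Add(Mul(184, -24), Rational(356, 1219)) = Add(-4416, Rational(356, 1219)) = Rational(-5382748, 1219)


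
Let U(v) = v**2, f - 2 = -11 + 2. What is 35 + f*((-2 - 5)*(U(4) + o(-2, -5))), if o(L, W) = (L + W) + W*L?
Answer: 966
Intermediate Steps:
f = -7 (f = 2 + (-11 + 2) = 2 - 9 = -7)
o(L, W) = L + W + L*W (o(L, W) = (L + W) + L*W = L + W + L*W)
35 + f*((-2 - 5)*(U(4) + o(-2, -5))) = 35 - 7*(-2 - 5)*(4**2 + (-2 - 5 - 2*(-5))) = 35 - (-49)*(16 + (-2 - 5 + 10)) = 35 - (-49)*(16 + 3) = 35 - (-49)*19 = 35 - 7*(-133) = 35 + 931 = 966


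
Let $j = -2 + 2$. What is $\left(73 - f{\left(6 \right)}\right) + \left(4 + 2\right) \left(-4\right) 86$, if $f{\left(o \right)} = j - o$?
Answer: $-1985$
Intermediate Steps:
$j = 0$
$f{\left(o \right)} = - o$ ($f{\left(o \right)} = 0 - o = - o$)
$\left(73 - f{\left(6 \right)}\right) + \left(4 + 2\right) \left(-4\right) 86 = \left(73 - \left(-1\right) 6\right) + \left(4 + 2\right) \left(-4\right) 86 = \left(73 - -6\right) + 6 \left(-4\right) 86 = \left(73 + 6\right) - 2064 = 79 - 2064 = -1985$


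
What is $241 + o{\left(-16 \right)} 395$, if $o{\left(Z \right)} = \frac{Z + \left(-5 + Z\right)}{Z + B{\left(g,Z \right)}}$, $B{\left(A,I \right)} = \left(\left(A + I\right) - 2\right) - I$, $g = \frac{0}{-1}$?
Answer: $\frac{18953}{18} \approx 1052.9$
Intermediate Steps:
$g = 0$ ($g = 0 \left(-1\right) = 0$)
$B{\left(A,I \right)} = -2 + A$ ($B{\left(A,I \right)} = \left(-2 + A + I\right) - I = -2 + A$)
$o{\left(Z \right)} = \frac{-5 + 2 Z}{-2 + Z}$ ($o{\left(Z \right)} = \frac{Z + \left(-5 + Z\right)}{Z + \left(-2 + 0\right)} = \frac{-5 + 2 Z}{Z - 2} = \frac{-5 + 2 Z}{-2 + Z}$)
$241 + o{\left(-16 \right)} 395 = 241 + \frac{-5 + 2 \left(-16\right)}{-2 - 16} \cdot 395 = 241 + \frac{-5 - 32}{-18} \cdot 395 = 241 + \left(- \frac{1}{18}\right) \left(-37\right) 395 = 241 + \frac{37}{18} \cdot 395 = 241 + \frac{14615}{18} = \frac{18953}{18}$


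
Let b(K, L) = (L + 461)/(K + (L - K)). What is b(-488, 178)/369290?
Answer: 639/65733620 ≈ 9.7211e-6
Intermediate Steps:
b(K, L) = (461 + L)/L
b(-488, 178)/369290 = ((461 + 178)/178)/369290 = ((1/178)*639)*(1/369290) = (639/178)*(1/369290) = 639/65733620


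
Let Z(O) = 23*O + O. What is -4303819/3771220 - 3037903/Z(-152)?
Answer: 2860225054987/3439352640 ≈ 831.62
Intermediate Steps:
Z(O) = 24*O
-4303819/3771220 - 3037903/Z(-152) = -4303819/3771220 - 3037903/(24*(-152)) = -4303819*1/3771220 - 3037903/(-3648) = -4303819/3771220 - 3037903*(-1/3648) = -4303819/3771220 + 3037903/3648 = 2860225054987/3439352640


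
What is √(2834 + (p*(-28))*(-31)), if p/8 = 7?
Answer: 17*√178 ≈ 226.81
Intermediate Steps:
p = 56 (p = 8*7 = 56)
√(2834 + (p*(-28))*(-31)) = √(2834 + (56*(-28))*(-31)) = √(2834 - 1568*(-31)) = √(2834 + 48608) = √51442 = 17*√178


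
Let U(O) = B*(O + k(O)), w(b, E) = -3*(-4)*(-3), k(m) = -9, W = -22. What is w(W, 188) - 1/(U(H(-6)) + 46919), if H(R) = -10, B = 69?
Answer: -1641889/45608 ≈ -36.000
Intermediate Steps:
w(b, E) = -36 (w(b, E) = 12*(-3) = -36)
U(O) = -621 + 69*O (U(O) = 69*(O - 9) = 69*(-9 + O) = -621 + 69*O)
w(W, 188) - 1/(U(H(-6)) + 46919) = -36 - 1/((-621 + 69*(-10)) + 46919) = -36 - 1/((-621 - 690) + 46919) = -36 - 1/(-1311 + 46919) = -36 - 1/45608 = -1641889/45608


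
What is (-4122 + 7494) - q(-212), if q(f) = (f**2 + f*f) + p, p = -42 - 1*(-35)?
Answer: -86509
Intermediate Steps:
p = -7 (p = -42 + 35 = -7)
q(f) = -7 + 2*f**2 (q(f) = (f**2 + f*f) - 7 = (f**2 + f**2) - 7 = 2*f**2 - 7 = -7 + 2*f**2)
(-4122 + 7494) - q(-212) = (-4122 + 7494) - (-7 + 2*(-212)**2) = 3372 - (-7 + 2*44944) = 3372 - (-7 + 89888) = 3372 - 1*89881 = 3372 - 89881 = -86509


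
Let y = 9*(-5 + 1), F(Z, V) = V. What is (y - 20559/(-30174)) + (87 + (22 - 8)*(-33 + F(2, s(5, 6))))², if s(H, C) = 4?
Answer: 1023156903/10058 ≈ 1.0173e+5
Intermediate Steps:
y = -36 (y = 9*(-4) = -36)
(y - 20559/(-30174)) + (87 + (22 - 8)*(-33 + F(2, s(5, 6))))² = (-36 - 20559/(-30174)) + (87 + (22 - 8)*(-33 + 4))² = (-36 - 20559*(-1/30174)) + (87 + 14*(-29))² = (-36 + 6853/10058) + (87 - 406)² = -355235/10058 + (-319)² = -355235/10058 + 101761 = 1023156903/10058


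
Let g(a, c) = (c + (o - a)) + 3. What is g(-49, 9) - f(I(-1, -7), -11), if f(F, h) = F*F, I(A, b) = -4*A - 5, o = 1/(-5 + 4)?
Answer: 59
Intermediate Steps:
o = -1 (o = 1/(-1) = -1)
I(A, b) = -5 - 4*A
f(F, h) = F²
g(a, c) = 2 + c - a (g(a, c) = (c + (-1 - a)) + 3 = (-1 + c - a) + 3 = 2 + c - a)
g(-49, 9) - f(I(-1, -7), -11) = (2 + 9 - 1*(-49)) - (-5 - 4*(-1))² = (2 + 9 + 49) - (-5 + 4)² = 60 - 1*(-1)² = 60 - 1*1 = 60 - 1 = 59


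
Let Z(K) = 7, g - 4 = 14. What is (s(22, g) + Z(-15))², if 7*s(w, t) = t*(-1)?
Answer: 961/49 ≈ 19.612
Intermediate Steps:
g = 18 (g = 4 + 14 = 18)
s(w, t) = -t/7 (s(w, t) = (t*(-1))/7 = (-t)/7 = -t/7)
(s(22, g) + Z(-15))² = (-⅐*18 + 7)² = (-18/7 + 7)² = (31/7)² = 961/49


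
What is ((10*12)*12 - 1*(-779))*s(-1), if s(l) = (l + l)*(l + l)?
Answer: 8876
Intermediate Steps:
s(l) = 4*l² (s(l) = (2*l)*(2*l) = 4*l²)
((10*12)*12 - 1*(-779))*s(-1) = ((10*12)*12 - 1*(-779))*(4*(-1)²) = (120*12 + 779)*(4*1) = (1440 + 779)*4 = 2219*4 = 8876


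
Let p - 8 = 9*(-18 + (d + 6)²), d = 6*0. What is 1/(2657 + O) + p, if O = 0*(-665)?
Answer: 451691/2657 ≈ 170.00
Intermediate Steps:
d = 0
O = 0
p = 170 (p = 8 + 9*(-18 + (0 + 6)²) = 8 + 9*(-18 + 6²) = 8 + 9*(-18 + 36) = 8 + 9*18 = 8 + 162 = 170)
1/(2657 + O) + p = 1/(2657 + 0) + 170 = 1/2657 + 170 = 451691/2657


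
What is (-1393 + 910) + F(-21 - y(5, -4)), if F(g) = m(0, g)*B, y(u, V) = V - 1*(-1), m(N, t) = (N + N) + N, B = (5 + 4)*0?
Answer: -483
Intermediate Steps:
B = 0 (B = 9*0 = 0)
m(N, t) = 3*N (m(N, t) = 2*N + N = 3*N)
y(u, V) = 1 + V (y(u, V) = V + 1 = 1 + V)
F(g) = 0 (F(g) = (3*0)*0 = 0*0 = 0)
(-1393 + 910) + F(-21 - y(5, -4)) = (-1393 + 910) + 0 = -483 + 0 = -483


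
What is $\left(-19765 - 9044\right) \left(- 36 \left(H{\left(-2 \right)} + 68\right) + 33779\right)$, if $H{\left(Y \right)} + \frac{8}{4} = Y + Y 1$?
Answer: $-908837523$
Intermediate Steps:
$H{\left(Y \right)} = -2 + 2 Y$ ($H{\left(Y \right)} = -2 + \left(Y + Y 1\right) = -2 + \left(Y + Y\right) = -2 + 2 Y$)
$\left(-19765 - 9044\right) \left(- 36 \left(H{\left(-2 \right)} + 68\right) + 33779\right) = \left(-19765 - 9044\right) \left(- 36 \left(\left(-2 + 2 \left(-2\right)\right) + 68\right) + 33779\right) = - 28809 \left(- 36 \left(\left(-2 - 4\right) + 68\right) + 33779\right) = - 28809 \left(- 36 \left(-6 + 68\right) + 33779\right) = - 28809 \left(\left(-36\right) 62 + 33779\right) = - 28809 \left(-2232 + 33779\right) = \left(-28809\right) 31547 = -908837523$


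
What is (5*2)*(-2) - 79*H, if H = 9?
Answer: -731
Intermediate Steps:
(5*2)*(-2) - 79*H = (5*2)*(-2) - 79*9 = 10*(-2) - 711 = -20 - 711 = -731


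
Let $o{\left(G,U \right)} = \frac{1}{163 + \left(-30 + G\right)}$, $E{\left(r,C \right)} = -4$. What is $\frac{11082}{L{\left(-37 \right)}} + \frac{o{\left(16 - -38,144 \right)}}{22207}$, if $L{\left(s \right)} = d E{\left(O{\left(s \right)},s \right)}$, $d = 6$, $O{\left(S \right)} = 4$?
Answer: $- \frac{7670053519}{16610836} \approx -461.75$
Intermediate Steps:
$o{\left(G,U \right)} = \frac{1}{133 + G}$
$L{\left(s \right)} = -24$ ($L{\left(s \right)} = 6 \left(-4\right) = -24$)
$\frac{11082}{L{\left(-37 \right)}} + \frac{o{\left(16 - -38,144 \right)}}{22207} = \frac{11082}{-24} + \frac{1}{\left(133 + \left(16 - -38\right)\right) 22207} = 11082 \left(- \frac{1}{24}\right) + \frac{1}{133 + \left(16 + 38\right)} \frac{1}{22207} = - \frac{1847}{4} + \frac{1}{133 + 54} \cdot \frac{1}{22207} = - \frac{1847}{4} + \frac{1}{187} \cdot \frac{1}{22207} = - \frac{1847}{4} + \frac{1}{4152709} = - \frac{7670053519}{16610836}$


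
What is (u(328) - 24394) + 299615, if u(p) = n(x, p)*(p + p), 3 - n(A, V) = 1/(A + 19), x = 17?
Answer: 2494537/9 ≈ 2.7717e+5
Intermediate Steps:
n(A, V) = 3 - 1/(19 + A) (n(A, V) = 3 - 1/(A + 19) = 3 - 1/(19 + A))
u(p) = 107*p/18 (u(p) = ((56 + 3*17)/(19 + 17))*(p + p) = ((56 + 51)/36)*(2*p) = ((1/36)*107)*(2*p) = 107*(2*p)/36 = 107*p/18)
(u(328) - 24394) + 299615 = ((107/18)*328 - 24394) + 299615 = (17548/9 - 24394) + 299615 = -201998/9 + 299615 = 2494537/9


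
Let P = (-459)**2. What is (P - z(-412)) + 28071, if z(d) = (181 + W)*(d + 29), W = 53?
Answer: 328374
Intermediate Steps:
z(d) = 6786 + 234*d (z(d) = (181 + 53)*(d + 29) = 234*(29 + d) = 6786 + 234*d)
P = 210681
(P - z(-412)) + 28071 = (210681 - (6786 + 234*(-412))) + 28071 = (210681 - (6786 - 96408)) + 28071 = (210681 - 1*(-89622)) + 28071 = (210681 + 89622) + 28071 = 300303 + 28071 = 328374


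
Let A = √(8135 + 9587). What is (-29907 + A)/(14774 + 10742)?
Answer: -29907/25516 + √17722/25516 ≈ -1.1669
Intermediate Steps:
A = √17722 ≈ 133.12
(-29907 + A)/(14774 + 10742) = (-29907 + √17722)/(14774 + 10742) = (-29907 + √17722)/25516 = (-29907 + √17722)*(1/25516) = -29907/25516 + √17722/25516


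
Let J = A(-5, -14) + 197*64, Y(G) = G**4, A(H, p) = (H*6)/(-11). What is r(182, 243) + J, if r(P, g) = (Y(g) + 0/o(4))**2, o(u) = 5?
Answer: 133734320049626355529/11 ≈ 1.2158e+19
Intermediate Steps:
A(H, p) = -6*H/11 (A(H, p) = (6*H)*(-1/11) = -6*H/11)
r(P, g) = g**8 (r(P, g) = (g**4 + 0/5)**2 = (g**4 + 0*(1/5))**2 = (g**4 + 0)**2 = (g**4)**2 = g**8)
J = 138718/11 (J = -6/11*(-5) + 197*64 = 30/11 + 12608 = 138718/11 ≈ 12611.)
r(182, 243) + J = 243**8 + 138718/11 = 12157665459056928801 + 138718/11 = 133734320049626355529/11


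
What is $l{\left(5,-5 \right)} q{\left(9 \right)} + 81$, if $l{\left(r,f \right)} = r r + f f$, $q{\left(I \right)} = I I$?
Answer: $4131$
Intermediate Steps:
$q{\left(I \right)} = I^{2}$
$l{\left(r,f \right)} = f^{2} + r^{2}$ ($l{\left(r,f \right)} = r^{2} + f^{2} = f^{2} + r^{2}$)
$l{\left(5,-5 \right)} q{\left(9 \right)} + 81 = \left(\left(-5\right)^{2} + 5^{2}\right) 9^{2} + 81 = \left(25 + 25\right) 81 + 81 = 50 \cdot 81 + 81 = 4050 + 81 = 4131$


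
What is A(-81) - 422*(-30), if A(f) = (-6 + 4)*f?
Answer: 12822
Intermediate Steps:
A(f) = -2*f
A(-81) - 422*(-30) = -2*(-81) - 422*(-30) = 162 + 12660 = 12822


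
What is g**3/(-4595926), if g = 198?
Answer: -3881196/2297963 ≈ -1.6890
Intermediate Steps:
g**3/(-4595926) = 198**3/(-4595926) = 7762392*(-1/4595926) = -3881196/2297963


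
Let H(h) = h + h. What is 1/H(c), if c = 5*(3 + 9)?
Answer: 1/120 ≈ 0.0083333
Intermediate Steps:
c = 60 (c = 5*12 = 60)
H(h) = 2*h
1/H(c) = 1/(2*60) = 1/120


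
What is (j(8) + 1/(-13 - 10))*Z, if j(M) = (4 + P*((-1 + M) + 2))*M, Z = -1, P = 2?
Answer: -4047/23 ≈ -175.96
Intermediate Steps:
j(M) = M*(6 + 2*M) (j(M) = (4 + 2*((-1 + M) + 2))*M = (4 + 2*(1 + M))*M = (4 + (2 + 2*M))*M = (6 + 2*M)*M = M*(6 + 2*M))
(j(8) + 1/(-13 - 10))*Z = (2*8*(3 + 8) + 1/(-13 - 10))*(-1) = (2*8*11 + 1/(-23))*(-1) = (176 - 1/23)*(-1) = (4047/23)*(-1) = -4047/23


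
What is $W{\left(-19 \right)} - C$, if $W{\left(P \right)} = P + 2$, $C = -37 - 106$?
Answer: $126$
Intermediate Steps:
$C = -143$ ($C = -37 - 106 = -143$)
$W{\left(P \right)} = 2 + P$
$W{\left(-19 \right)} - C = \left(2 - 19\right) - -143 = -17 + 143 = 126$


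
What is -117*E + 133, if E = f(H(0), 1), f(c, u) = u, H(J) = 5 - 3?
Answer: 16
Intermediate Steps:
H(J) = 2
E = 1
-117*E + 133 = -117*1 + 133 = -117 + 133 = 16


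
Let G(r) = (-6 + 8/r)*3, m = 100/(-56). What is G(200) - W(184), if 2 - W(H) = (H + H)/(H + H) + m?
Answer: -7233/350 ≈ -20.666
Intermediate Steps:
m = -25/14 (m = 100*(-1/56) = -25/14 ≈ -1.7857)
W(H) = 39/14 (W(H) = 2 - ((H + H)/(H + H) - 25/14) = 2 - ((2*H)/((2*H)) - 25/14) = 2 - ((2*H)*(1/(2*H)) - 25/14) = 2 - (1 - 25/14) = 2 - 1*(-11/14) = 2 + 11/14 = 39/14)
G(r) = -18 + 24/r
G(200) - W(184) = (-18 + 24/200) - 1*39/14 = (-18 + 24*(1/200)) - 39/14 = (-18 + 3/25) - 39/14 = -447/25 - 39/14 = -7233/350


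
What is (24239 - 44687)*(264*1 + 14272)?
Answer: -297232128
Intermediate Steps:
(24239 - 44687)*(264*1 + 14272) = -20448*(264 + 14272) = -20448*14536 = -297232128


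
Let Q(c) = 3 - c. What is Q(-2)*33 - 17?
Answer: 148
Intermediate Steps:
Q(-2)*33 - 17 = (3 - 1*(-2))*33 - 17 = (3 + 2)*33 - 17 = 5*33 - 17 = 165 - 17 = 148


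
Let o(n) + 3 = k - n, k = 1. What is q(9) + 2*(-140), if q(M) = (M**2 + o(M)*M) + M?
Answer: -289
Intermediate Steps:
o(n) = -2 - n (o(n) = -3 + (1 - n) = -2 - n)
q(M) = M + M**2 + M*(-2 - M) (q(M) = (M**2 + (-2 - M)*M) + M = (M**2 + M*(-2 - M)) + M = M + M**2 + M*(-2 - M))
q(9) + 2*(-140) = -1*9 + 2*(-140) = -9 - 280 = -289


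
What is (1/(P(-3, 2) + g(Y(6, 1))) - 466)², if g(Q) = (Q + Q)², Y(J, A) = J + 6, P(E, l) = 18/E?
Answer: 70553453161/324900 ≈ 2.1715e+5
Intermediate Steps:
Y(J, A) = 6 + J
g(Q) = 4*Q² (g(Q) = (2*Q)² = 4*Q²)
(1/(P(-3, 2) + g(Y(6, 1))) - 466)² = (1/(18/(-3) + 4*(6 + 6)²) - 466)² = (1/(18*(-⅓) + 4*12²) - 466)² = (1/(-6 + 4*144) - 466)² = (1/(-6 + 576) - 466)² = (1/570 - 466)² = (-265619/570)² = 70553453161/324900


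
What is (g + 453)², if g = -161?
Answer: 85264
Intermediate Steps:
(g + 453)² = (-161 + 453)² = 292² = 85264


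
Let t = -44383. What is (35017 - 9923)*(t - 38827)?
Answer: -2088071740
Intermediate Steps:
(35017 - 9923)*(t - 38827) = (35017 - 9923)*(-44383 - 38827) = 25094*(-83210) = -2088071740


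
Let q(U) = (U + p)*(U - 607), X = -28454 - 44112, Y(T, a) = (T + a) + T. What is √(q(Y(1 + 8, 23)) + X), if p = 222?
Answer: 4*I*√13839 ≈ 470.56*I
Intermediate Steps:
Y(T, a) = a + 2*T
X = -72566
q(U) = (-607 + U)*(222 + U) (q(U) = (U + 222)*(U - 607) = (222 + U)*(-607 + U) = (-607 + U)*(222 + U))
√(q(Y(1 + 8, 23)) + X) = √((-134754 + (23 + 2*(1 + 8))² - 385*(23 + 2*(1 + 8))) - 72566) = √((-134754 + (23 + 2*9)² - 385*(23 + 2*9)) - 72566) = √((-134754 + (23 + 18)² - 385*(23 + 18)) - 72566) = √((-134754 + 41² - 385*41) - 72566) = √((-134754 + 1681 - 15785) - 72566) = √(-148858 - 72566) = √(-221424) = 4*I*√13839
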